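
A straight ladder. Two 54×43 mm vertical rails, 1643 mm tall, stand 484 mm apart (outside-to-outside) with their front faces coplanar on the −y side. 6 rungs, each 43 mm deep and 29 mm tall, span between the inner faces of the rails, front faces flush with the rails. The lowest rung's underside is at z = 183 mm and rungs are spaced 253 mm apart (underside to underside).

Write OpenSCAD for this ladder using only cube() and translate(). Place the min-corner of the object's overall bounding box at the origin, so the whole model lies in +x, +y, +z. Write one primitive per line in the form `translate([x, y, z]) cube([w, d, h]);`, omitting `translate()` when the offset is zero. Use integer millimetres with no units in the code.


cube([54, 43, 1643]);
translate([430, 0, 0]) cube([54, 43, 1643]);
translate([54, 0, 183]) cube([376, 43, 29]);
translate([54, 0, 436]) cube([376, 43, 29]);
translate([54, 0, 689]) cube([376, 43, 29]);
translate([54, 0, 942]) cube([376, 43, 29]);
translate([54, 0, 1195]) cube([376, 43, 29]);
translate([54, 0, 1448]) cube([376, 43, 29]);


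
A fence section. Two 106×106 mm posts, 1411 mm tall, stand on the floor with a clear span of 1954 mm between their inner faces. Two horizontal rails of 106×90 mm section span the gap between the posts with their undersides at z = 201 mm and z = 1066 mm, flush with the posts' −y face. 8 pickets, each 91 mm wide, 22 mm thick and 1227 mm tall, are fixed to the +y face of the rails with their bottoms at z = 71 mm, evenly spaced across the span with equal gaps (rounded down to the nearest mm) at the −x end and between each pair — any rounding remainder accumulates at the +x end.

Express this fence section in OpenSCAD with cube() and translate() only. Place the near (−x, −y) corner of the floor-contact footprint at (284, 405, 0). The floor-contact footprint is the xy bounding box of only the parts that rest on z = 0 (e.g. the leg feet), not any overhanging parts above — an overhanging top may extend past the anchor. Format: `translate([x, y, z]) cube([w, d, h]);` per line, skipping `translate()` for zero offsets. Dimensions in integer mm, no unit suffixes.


translate([284, 405, 0]) cube([106, 106, 1411]);
translate([2344, 405, 0]) cube([106, 106, 1411]);
translate([390, 405, 201]) cube([1954, 106, 90]);
translate([390, 405, 1066]) cube([1954, 106, 90]);
translate([526, 511, 71]) cube([91, 22, 1227]);
translate([753, 511, 71]) cube([91, 22, 1227]);
translate([980, 511, 71]) cube([91, 22, 1227]);
translate([1207, 511, 71]) cube([91, 22, 1227]);
translate([1434, 511, 71]) cube([91, 22, 1227]);
translate([1661, 511, 71]) cube([91, 22, 1227]);
translate([1888, 511, 71]) cube([91, 22, 1227]);
translate([2115, 511, 71]) cube([91, 22, 1227]);


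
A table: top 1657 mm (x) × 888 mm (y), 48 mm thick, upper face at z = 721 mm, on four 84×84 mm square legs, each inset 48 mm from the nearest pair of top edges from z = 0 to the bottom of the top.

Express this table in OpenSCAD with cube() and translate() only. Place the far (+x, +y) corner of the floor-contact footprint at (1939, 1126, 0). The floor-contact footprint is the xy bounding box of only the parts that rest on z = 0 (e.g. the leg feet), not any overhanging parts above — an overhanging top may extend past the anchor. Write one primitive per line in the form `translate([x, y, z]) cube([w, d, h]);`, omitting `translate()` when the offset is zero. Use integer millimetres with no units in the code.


translate([330, 286, 673]) cube([1657, 888, 48]);
translate([378, 334, 0]) cube([84, 84, 673]);
translate([1855, 334, 0]) cube([84, 84, 673]);
translate([378, 1042, 0]) cube([84, 84, 673]);
translate([1855, 1042, 0]) cube([84, 84, 673]);


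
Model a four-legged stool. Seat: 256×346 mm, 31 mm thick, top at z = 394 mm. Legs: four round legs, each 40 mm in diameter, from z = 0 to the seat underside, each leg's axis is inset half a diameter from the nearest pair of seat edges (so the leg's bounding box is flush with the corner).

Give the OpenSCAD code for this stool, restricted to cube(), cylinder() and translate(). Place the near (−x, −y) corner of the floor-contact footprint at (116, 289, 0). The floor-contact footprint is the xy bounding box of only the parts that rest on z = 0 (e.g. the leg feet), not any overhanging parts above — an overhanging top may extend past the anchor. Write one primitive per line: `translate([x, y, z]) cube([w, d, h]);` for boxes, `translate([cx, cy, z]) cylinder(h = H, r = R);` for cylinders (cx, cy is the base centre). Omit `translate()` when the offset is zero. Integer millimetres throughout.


translate([116, 289, 363]) cube([256, 346, 31]);
translate([136, 309, 0]) cylinder(h = 363, r = 20);
translate([352, 309, 0]) cylinder(h = 363, r = 20);
translate([136, 615, 0]) cylinder(h = 363, r = 20);
translate([352, 615, 0]) cylinder(h = 363, r = 20);


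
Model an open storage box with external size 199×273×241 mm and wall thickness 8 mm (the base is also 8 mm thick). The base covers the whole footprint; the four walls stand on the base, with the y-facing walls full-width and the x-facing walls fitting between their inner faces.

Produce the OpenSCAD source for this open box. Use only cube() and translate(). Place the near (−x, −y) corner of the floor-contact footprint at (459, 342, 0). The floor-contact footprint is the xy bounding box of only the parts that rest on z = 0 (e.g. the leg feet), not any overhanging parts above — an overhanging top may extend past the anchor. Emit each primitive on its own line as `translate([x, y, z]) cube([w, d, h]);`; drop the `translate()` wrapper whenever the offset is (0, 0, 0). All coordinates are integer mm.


translate([459, 342, 0]) cube([199, 273, 8]);
translate([459, 342, 8]) cube([199, 8, 233]);
translate([459, 607, 8]) cube([199, 8, 233]);
translate([459, 350, 8]) cube([8, 257, 233]);
translate([650, 350, 8]) cube([8, 257, 233]);


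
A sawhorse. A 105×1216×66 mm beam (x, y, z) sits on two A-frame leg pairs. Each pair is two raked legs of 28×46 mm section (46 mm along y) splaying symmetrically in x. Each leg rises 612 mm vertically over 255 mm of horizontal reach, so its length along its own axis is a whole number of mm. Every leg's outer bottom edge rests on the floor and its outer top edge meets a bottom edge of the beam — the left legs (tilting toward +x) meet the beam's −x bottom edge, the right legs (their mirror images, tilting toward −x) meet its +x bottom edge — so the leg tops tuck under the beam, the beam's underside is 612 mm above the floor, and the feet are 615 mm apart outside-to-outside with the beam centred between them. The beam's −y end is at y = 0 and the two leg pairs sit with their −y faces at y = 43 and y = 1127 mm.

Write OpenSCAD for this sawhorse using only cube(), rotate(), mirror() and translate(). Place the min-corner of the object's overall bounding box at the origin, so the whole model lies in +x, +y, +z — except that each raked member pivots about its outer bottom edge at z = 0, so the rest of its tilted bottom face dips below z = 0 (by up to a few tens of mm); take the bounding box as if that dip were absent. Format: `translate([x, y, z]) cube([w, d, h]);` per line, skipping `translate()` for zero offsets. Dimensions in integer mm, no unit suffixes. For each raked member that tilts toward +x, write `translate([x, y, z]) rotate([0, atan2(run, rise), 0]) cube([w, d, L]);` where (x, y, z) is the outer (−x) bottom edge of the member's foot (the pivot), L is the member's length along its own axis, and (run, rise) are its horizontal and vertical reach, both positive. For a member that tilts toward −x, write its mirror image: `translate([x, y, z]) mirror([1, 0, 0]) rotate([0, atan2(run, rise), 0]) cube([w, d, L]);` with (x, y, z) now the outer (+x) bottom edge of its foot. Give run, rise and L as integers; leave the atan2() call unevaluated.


translate([255, 0, 612]) cube([105, 1216, 66]);
translate([0, 43, 0]) rotate([0, atan2(255, 612), 0]) cube([28, 46, 663]);
translate([615, 43, 0]) mirror([1, 0, 0]) rotate([0, atan2(255, 612), 0]) cube([28, 46, 663]);
translate([0, 1127, 0]) rotate([0, atan2(255, 612), 0]) cube([28, 46, 663]);
translate([615, 1127, 0]) mirror([1, 0, 0]) rotate([0, atan2(255, 612), 0]) cube([28, 46, 663]);


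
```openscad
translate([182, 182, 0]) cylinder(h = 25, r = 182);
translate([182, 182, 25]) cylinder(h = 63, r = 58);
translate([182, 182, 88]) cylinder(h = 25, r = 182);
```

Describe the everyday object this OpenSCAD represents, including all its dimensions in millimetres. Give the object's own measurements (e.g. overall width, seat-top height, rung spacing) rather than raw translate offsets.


A spool: two coaxial disc flanges of radius 182 mm and thickness 25 mm, joined by a core cylinder of radius 58 mm and height 63 mm. The lower flange rests on z = 0 and the three cylinders share a vertical axis.


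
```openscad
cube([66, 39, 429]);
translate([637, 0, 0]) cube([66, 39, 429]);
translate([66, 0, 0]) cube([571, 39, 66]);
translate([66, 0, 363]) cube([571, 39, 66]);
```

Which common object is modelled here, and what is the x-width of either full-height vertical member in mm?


A picture frame. The border width is 66 mm.

Four thin pieces enclosing a rectangular opening — a picture frame. The two full-height stiles are 429 mm tall; the top rail sits at z = 363 and is 66 mm tall, so the border above the opening is 429 − 363 = 66 mm, matching the stile x-width.


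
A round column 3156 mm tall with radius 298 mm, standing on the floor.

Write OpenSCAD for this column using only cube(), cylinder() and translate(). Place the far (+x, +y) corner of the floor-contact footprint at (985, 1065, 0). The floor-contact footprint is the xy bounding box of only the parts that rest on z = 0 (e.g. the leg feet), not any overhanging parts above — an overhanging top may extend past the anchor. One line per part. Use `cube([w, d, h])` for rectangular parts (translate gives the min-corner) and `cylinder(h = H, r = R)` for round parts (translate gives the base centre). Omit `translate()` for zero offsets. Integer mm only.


translate([687, 767, 0]) cylinder(h = 3156, r = 298);


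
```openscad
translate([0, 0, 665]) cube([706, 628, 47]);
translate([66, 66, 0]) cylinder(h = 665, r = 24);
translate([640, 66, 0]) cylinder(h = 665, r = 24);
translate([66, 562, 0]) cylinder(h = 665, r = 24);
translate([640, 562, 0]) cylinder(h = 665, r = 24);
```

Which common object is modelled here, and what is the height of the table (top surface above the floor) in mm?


A table. The table height is 712 mm.

A 706×628×47 slab sits at z = 665 on four Ø48 mm round legs — a table. The top surface is at 665 + 47 = 712 mm.


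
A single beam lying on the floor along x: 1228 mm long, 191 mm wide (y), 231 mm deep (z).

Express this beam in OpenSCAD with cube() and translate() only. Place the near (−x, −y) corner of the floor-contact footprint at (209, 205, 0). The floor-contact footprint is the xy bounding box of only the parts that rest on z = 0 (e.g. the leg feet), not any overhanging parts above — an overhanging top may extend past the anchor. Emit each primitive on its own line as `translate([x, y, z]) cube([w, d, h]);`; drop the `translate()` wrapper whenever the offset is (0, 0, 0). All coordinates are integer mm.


translate([209, 205, 0]) cube([1228, 191, 231]);


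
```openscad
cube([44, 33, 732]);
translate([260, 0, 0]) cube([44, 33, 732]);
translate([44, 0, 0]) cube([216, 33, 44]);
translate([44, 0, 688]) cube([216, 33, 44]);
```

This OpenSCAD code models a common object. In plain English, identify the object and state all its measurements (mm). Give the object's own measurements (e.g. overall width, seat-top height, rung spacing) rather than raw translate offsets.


A rectangular picture frame lying in the x–z plane (depth along y). The opening is 216 mm wide (x) by 644 mm tall (z), surrounded by a border 44 mm wide on all four sides. The frame is 33 mm deep and is made of two full-height vertical stiles with two horizontal rails fitted between them.


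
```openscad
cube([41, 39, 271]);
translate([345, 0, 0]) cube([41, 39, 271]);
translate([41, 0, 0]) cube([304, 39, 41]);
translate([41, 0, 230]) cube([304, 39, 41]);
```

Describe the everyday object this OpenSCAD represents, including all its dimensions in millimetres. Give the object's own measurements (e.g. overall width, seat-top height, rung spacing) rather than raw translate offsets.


A rectangular picture frame lying in the x–z plane (depth along y). The opening is 304 mm wide (x) by 189 mm tall (z), surrounded by a border 41 mm wide on all four sides. The frame is 39 mm deep and is made of two full-height vertical stiles with two horizontal rails fitted between them.


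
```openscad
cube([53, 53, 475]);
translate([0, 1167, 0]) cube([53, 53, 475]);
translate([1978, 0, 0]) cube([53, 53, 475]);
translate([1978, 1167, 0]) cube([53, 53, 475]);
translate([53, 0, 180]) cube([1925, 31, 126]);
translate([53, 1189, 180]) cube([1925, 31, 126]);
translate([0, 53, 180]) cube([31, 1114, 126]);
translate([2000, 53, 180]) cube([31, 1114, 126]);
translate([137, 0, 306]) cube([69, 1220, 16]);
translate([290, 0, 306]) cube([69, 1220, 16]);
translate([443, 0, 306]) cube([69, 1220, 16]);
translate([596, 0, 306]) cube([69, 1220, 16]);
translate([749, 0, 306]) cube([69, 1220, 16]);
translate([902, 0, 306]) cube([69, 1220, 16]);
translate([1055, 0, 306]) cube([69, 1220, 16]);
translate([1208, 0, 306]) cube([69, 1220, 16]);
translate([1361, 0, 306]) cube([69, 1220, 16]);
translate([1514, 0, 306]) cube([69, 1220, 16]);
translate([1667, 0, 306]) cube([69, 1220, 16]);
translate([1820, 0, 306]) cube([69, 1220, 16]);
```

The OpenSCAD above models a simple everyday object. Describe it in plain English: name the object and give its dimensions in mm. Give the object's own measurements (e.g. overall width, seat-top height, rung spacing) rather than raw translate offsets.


A bed frame 2031 mm long (x) by 1220 mm wide (y). Four 53×53 mm corner posts, 475 mm tall, at the corners of the footprint. Four rails of 31 mm thickness and 126 mm height run between adjacent posts with their undersides at z = 180 mm, their outer faces flush with the outside of the frame (the two x-running rails run between the posts' inner faces; the two y-running rails run between the posts' inner faces). 12 slats, each 69 mm wide (x) and 16 mm thick, lie across the top of the two x-running rails, running the full 1220 mm width of the frame in y; along x they sit between the end posts with a 84 mm gap after the −x posts and between neighbouring slats, leaving 89 mm before the +x posts.


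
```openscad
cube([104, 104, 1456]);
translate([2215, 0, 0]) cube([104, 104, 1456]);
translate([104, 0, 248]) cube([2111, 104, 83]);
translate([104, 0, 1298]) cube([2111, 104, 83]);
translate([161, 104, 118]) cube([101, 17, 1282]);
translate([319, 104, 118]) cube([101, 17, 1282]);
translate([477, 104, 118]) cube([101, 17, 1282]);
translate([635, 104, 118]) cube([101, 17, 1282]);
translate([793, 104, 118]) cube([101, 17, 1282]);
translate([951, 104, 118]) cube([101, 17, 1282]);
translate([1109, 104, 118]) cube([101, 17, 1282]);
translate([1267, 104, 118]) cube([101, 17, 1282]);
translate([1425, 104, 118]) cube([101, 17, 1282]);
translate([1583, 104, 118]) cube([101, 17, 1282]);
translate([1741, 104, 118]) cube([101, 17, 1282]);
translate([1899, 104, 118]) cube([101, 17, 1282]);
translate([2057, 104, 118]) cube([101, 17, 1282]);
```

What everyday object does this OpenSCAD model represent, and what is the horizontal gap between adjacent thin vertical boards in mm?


A fence section. The picket gap is 57 mm.

Two posts, two rails, 13 pickets — a fence section. Span 2111 mm holds 13 pickets of 101 mm with 14 equal gaps: ⌊(2111 − 13·101) / 14⌋ = 57 mm.


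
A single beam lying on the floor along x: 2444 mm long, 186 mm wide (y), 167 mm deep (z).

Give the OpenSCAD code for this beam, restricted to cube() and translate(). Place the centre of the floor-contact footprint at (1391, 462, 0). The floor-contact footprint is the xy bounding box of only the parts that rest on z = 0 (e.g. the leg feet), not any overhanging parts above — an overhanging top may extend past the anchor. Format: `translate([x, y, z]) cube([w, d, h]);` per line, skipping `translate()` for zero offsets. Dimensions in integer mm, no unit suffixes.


translate([169, 369, 0]) cube([2444, 186, 167]);


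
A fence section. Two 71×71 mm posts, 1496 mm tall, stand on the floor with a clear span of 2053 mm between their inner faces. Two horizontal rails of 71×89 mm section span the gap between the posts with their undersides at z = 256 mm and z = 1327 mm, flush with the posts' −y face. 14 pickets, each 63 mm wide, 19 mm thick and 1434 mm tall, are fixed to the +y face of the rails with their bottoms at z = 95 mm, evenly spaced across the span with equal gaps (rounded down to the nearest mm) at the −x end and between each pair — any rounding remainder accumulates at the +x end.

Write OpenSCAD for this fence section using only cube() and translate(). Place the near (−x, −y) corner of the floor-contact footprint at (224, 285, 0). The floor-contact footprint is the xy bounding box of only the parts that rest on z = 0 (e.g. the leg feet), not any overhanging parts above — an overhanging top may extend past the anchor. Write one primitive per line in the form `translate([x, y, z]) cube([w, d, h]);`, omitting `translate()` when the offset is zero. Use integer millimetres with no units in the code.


translate([224, 285, 0]) cube([71, 71, 1496]);
translate([2348, 285, 0]) cube([71, 71, 1496]);
translate([295, 285, 256]) cube([2053, 71, 89]);
translate([295, 285, 1327]) cube([2053, 71, 89]);
translate([373, 356, 95]) cube([63, 19, 1434]);
translate([514, 356, 95]) cube([63, 19, 1434]);
translate([655, 356, 95]) cube([63, 19, 1434]);
translate([796, 356, 95]) cube([63, 19, 1434]);
translate([937, 356, 95]) cube([63, 19, 1434]);
translate([1078, 356, 95]) cube([63, 19, 1434]);
translate([1219, 356, 95]) cube([63, 19, 1434]);
translate([1360, 356, 95]) cube([63, 19, 1434]);
translate([1501, 356, 95]) cube([63, 19, 1434]);
translate([1642, 356, 95]) cube([63, 19, 1434]);
translate([1783, 356, 95]) cube([63, 19, 1434]);
translate([1924, 356, 95]) cube([63, 19, 1434]);
translate([2065, 356, 95]) cube([63, 19, 1434]);
translate([2206, 356, 95]) cube([63, 19, 1434]);


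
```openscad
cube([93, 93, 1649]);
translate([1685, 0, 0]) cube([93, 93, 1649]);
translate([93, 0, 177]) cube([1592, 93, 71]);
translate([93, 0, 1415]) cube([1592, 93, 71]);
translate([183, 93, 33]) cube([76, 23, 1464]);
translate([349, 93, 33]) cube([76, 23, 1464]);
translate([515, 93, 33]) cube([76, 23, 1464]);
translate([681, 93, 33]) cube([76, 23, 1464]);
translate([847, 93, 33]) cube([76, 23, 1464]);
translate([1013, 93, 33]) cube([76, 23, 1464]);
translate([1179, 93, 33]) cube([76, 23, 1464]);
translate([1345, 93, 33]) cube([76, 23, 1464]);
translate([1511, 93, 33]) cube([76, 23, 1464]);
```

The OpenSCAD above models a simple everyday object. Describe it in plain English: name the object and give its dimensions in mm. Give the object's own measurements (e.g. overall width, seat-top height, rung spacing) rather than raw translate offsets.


A fence section. Two 93×93 mm posts, 1649 mm tall, stand on the floor with a clear span of 1592 mm between their inner faces. Two horizontal rails of 93×71 mm section span the gap between the posts with their undersides at z = 177 mm and z = 1415 mm, flush with the posts' −y face. 9 pickets, each 76 mm wide, 23 mm thick and 1464 mm tall, are fixed to the +y face of the rails with their bottoms at z = 33 mm, spaced across the span with a 90 mm gap after the −x post and between neighbouring pickets, with 98 mm left before the +x post.


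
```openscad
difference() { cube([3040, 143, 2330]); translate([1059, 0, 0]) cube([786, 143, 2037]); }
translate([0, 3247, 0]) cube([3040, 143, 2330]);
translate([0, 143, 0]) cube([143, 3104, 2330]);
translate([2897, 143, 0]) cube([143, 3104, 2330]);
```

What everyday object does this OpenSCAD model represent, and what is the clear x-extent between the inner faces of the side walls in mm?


A single room. The interior width is 2754 mm.

Four walls enclosing a rectangle with a door in the front wall — a room. Outside width 3040 minus two 143 mm walls gives 2754 mm.


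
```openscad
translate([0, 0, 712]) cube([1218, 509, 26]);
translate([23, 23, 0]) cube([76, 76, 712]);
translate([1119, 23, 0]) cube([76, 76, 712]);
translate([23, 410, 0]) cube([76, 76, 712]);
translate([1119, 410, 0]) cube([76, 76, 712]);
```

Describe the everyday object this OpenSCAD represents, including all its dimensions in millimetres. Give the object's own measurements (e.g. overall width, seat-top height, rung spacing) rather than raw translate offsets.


A table: top 1218 mm (x) × 509 mm (y), 26 mm thick, upper face at z = 738 mm, on four 76×76 mm square legs, each inset 23 mm from the nearest pair of top edges from z = 0 to the bottom of the top.


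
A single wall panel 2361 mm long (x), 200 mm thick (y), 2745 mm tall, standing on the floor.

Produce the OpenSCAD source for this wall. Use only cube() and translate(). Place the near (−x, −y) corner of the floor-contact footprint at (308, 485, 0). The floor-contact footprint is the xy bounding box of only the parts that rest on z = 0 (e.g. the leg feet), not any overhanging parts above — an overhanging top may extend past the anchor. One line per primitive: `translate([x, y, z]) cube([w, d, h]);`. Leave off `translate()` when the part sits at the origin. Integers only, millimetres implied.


translate([308, 485, 0]) cube([2361, 200, 2745]);


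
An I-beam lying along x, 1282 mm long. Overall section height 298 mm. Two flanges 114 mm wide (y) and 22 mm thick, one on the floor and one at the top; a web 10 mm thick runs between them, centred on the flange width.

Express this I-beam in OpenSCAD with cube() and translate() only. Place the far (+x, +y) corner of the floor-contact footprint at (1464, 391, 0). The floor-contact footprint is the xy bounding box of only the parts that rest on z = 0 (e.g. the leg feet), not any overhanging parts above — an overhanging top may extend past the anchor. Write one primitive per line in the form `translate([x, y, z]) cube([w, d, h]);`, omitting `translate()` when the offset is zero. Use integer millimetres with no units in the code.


translate([182, 277, 0]) cube([1282, 114, 22]);
translate([182, 329, 22]) cube([1282, 10, 254]);
translate([182, 277, 276]) cube([1282, 114, 22]);


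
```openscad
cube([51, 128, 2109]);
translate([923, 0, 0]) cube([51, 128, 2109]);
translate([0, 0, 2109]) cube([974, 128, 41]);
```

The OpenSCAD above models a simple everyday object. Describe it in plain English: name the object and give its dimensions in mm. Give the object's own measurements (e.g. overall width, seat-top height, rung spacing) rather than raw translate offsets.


A door frame. The clear opening is 872 mm wide and 2109 mm high. Two 51 mm wide jambs, 128 mm deep, stand either side of the opening from the floor to the top of the opening. A 41 mm thick head sits across the top of both jambs, spanning the full outside width of the frame.


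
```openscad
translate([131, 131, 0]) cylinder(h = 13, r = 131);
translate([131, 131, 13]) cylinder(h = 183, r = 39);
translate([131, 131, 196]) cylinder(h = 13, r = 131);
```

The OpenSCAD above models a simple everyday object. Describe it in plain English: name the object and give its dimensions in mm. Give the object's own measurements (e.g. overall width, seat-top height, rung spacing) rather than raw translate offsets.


A spool: two coaxial disc flanges of radius 131 mm and thickness 13 mm, joined by a core cylinder of radius 39 mm and height 183 mm. The lower flange rests on z = 0 and the three cylinders share a vertical axis.


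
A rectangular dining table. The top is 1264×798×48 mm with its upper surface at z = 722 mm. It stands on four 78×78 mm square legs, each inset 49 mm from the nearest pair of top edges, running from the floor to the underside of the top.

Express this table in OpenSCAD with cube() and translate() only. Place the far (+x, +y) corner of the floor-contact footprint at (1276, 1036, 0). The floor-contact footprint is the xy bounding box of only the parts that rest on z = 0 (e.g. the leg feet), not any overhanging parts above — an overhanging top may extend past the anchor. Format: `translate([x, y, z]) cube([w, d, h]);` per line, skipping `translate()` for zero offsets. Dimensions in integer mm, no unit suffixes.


translate([61, 287, 674]) cube([1264, 798, 48]);
translate([110, 336, 0]) cube([78, 78, 674]);
translate([1198, 336, 0]) cube([78, 78, 674]);
translate([110, 958, 0]) cube([78, 78, 674]);
translate([1198, 958, 0]) cube([78, 78, 674]);


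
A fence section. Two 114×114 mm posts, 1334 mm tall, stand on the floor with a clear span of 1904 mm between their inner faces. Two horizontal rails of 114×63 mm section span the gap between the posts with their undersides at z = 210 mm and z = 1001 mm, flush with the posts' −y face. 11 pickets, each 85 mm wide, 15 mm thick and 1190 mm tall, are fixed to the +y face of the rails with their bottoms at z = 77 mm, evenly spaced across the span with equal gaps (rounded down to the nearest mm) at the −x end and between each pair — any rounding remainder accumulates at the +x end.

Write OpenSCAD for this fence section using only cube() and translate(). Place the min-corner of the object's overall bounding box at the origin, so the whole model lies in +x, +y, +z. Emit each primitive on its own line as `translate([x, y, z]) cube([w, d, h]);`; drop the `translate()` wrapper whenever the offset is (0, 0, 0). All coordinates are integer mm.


cube([114, 114, 1334]);
translate([2018, 0, 0]) cube([114, 114, 1334]);
translate([114, 0, 210]) cube([1904, 114, 63]);
translate([114, 0, 1001]) cube([1904, 114, 63]);
translate([194, 114, 77]) cube([85, 15, 1190]);
translate([359, 114, 77]) cube([85, 15, 1190]);
translate([524, 114, 77]) cube([85, 15, 1190]);
translate([689, 114, 77]) cube([85, 15, 1190]);
translate([854, 114, 77]) cube([85, 15, 1190]);
translate([1019, 114, 77]) cube([85, 15, 1190]);
translate([1184, 114, 77]) cube([85, 15, 1190]);
translate([1349, 114, 77]) cube([85, 15, 1190]);
translate([1514, 114, 77]) cube([85, 15, 1190]);
translate([1679, 114, 77]) cube([85, 15, 1190]);
translate([1844, 114, 77]) cube([85, 15, 1190]);


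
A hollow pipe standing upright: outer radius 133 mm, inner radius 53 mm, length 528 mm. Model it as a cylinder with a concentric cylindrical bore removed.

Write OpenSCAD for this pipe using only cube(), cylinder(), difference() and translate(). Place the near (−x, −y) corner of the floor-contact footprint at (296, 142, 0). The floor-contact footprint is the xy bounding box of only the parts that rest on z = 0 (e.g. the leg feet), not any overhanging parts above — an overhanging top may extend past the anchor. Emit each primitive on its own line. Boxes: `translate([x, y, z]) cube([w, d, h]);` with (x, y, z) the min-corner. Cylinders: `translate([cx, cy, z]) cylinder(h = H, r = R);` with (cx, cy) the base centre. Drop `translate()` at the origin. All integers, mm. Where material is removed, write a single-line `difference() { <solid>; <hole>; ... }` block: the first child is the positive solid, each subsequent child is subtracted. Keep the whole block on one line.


difference() { translate([429, 275, 0]) cylinder(h = 528, r = 133); translate([429, 275, 0]) cylinder(h = 528, r = 53); }


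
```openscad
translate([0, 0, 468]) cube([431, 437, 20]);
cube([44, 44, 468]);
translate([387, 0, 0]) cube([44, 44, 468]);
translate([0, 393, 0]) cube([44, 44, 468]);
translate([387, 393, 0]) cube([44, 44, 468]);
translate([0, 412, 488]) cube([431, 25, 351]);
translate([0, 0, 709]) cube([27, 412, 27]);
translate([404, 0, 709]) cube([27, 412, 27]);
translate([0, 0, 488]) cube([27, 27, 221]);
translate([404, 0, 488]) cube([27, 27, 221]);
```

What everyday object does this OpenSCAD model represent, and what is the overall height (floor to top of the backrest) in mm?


A chair. The overall height is 839 mm.

A slab on four corner posts with a tall panel at the back — a chair. The seat slab sits at z = 468 with thickness 20, and the 351 mm backrest starts at the seat top, so the overall height is 468 + 20 + 351 = 839 mm.


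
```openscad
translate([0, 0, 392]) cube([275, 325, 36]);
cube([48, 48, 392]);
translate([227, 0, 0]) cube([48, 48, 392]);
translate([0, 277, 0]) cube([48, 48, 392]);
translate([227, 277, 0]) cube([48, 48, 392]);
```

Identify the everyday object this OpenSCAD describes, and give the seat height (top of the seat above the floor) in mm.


A stool. The seat height is 428 mm.

A 275×325×36 slab at z = 392 on four corner posts — a stool. The seat top is 392 + 36 = 428 mm.


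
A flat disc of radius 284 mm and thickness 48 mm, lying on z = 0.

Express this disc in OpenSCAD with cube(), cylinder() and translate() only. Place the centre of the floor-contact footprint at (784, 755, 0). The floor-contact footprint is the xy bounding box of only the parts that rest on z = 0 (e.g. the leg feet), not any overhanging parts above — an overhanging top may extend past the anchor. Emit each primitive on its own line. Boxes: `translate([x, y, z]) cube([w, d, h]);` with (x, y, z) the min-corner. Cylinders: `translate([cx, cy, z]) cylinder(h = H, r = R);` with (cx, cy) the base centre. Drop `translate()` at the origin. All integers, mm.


translate([784, 755, 0]) cylinder(h = 48, r = 284);


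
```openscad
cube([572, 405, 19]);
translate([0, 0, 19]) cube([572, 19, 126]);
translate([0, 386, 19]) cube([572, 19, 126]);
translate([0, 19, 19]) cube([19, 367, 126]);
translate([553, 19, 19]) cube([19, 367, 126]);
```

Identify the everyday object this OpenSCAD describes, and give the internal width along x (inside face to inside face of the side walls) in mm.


An open box. The internal width is 534 mm.

A 572×405 base slab with four walls standing on it — an open box. The base is 572 mm wide and the walls are 19 mm thick, so the internal width is 572 − 2 × 19 = 534 mm.


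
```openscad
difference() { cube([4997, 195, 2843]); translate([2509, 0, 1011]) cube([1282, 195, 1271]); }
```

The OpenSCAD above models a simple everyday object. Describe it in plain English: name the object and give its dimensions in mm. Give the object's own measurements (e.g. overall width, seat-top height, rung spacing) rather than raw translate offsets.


A wall 4997 mm long (x), 195 mm thick (y), 2843 mm tall, with a rectangular window opening cut through it. The opening is 1282 mm wide and 1271 mm tall; its sill is at z = 1011 mm and its near (−x) edge is 2509 mm from the wall's −x end. The opening passes through the full wall thickness.


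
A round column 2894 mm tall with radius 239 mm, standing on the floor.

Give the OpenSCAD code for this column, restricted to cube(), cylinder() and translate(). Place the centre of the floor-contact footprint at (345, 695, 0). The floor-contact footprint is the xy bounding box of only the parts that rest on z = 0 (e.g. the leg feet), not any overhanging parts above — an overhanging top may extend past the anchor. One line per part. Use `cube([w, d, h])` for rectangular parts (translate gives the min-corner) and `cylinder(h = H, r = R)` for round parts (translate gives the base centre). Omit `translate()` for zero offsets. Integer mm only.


translate([345, 695, 0]) cylinder(h = 2894, r = 239);


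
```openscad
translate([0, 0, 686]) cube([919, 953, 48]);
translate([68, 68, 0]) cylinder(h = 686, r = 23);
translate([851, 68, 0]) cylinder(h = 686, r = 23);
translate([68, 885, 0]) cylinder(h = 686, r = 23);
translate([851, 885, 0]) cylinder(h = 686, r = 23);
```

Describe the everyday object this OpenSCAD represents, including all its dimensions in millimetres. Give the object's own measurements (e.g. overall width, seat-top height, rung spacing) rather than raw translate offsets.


A rectangular dining table. The top is 919×953×48 mm with its upper surface at z = 734 mm. It stands on four round legs of 46 mm diameter, each leg's bounding box inset 45 mm from the nearest pair of top edges, running from the floor to the underside of the top.


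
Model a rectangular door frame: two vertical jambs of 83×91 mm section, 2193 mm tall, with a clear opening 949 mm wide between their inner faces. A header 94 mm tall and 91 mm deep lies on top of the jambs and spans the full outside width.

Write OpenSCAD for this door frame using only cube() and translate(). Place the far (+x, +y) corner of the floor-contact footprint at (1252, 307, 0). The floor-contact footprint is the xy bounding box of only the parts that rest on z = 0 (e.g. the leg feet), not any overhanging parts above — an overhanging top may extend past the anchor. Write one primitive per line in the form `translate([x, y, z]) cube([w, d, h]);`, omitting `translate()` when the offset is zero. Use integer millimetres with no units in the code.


translate([137, 216, 0]) cube([83, 91, 2193]);
translate([1169, 216, 0]) cube([83, 91, 2193]);
translate([137, 216, 2193]) cube([1115, 91, 94]);


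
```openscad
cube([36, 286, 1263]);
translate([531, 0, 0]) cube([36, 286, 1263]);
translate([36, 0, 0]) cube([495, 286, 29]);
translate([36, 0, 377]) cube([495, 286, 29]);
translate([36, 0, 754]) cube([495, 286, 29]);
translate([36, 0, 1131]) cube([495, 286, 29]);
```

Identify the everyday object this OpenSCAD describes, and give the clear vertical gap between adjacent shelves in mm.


A bookshelf. The clear shelf gap is 348 mm.

Two tall side panels with 4 horizontal boards between them — a bookshelf. The first two shelf undersides are at z = 0 and z = 377; with shelf thickness 29, the clear gap is 377 − 0 − 29 = 348 mm.


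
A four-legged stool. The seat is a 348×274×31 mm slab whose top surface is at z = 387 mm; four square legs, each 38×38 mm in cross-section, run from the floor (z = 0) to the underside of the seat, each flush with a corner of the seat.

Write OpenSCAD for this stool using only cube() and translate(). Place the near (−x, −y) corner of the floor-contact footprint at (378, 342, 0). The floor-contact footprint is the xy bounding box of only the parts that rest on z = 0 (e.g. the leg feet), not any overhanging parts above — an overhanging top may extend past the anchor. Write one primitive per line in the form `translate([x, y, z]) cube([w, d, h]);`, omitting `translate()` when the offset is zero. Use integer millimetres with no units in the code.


translate([378, 342, 356]) cube([348, 274, 31]);
translate([378, 342, 0]) cube([38, 38, 356]);
translate([688, 342, 0]) cube([38, 38, 356]);
translate([378, 578, 0]) cube([38, 38, 356]);
translate([688, 578, 0]) cube([38, 38, 356]);


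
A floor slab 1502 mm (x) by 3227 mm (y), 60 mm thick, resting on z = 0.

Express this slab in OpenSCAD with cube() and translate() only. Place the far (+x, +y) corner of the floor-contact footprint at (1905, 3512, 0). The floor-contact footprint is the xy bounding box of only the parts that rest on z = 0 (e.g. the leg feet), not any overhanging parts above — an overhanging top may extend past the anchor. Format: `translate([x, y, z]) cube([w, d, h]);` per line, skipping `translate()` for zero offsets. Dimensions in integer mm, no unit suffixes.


translate([403, 285, 0]) cube([1502, 3227, 60]);


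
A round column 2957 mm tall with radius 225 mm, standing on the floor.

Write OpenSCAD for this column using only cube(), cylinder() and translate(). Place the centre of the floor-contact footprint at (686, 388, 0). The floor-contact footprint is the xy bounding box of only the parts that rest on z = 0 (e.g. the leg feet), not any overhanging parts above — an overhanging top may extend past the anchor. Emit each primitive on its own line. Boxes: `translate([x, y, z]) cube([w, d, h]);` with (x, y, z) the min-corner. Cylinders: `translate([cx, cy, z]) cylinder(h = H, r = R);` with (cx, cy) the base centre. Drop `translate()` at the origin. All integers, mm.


translate([686, 388, 0]) cylinder(h = 2957, r = 225);


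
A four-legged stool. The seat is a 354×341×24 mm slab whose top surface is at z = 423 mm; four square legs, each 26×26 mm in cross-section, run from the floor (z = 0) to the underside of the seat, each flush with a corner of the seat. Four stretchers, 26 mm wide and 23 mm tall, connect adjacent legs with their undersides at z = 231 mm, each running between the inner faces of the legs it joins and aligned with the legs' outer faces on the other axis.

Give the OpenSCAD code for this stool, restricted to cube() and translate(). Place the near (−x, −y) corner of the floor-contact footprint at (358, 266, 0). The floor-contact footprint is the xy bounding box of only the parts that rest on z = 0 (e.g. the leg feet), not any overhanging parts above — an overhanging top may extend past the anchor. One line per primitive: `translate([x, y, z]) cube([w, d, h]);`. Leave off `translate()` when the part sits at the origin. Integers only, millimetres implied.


translate([358, 266, 399]) cube([354, 341, 24]);
translate([358, 266, 0]) cube([26, 26, 399]);
translate([686, 266, 0]) cube([26, 26, 399]);
translate([358, 581, 0]) cube([26, 26, 399]);
translate([686, 581, 0]) cube([26, 26, 399]);
translate([384, 266, 231]) cube([302, 26, 23]);
translate([384, 581, 231]) cube([302, 26, 23]);
translate([358, 292, 231]) cube([26, 289, 23]);
translate([686, 292, 231]) cube([26, 289, 23]);


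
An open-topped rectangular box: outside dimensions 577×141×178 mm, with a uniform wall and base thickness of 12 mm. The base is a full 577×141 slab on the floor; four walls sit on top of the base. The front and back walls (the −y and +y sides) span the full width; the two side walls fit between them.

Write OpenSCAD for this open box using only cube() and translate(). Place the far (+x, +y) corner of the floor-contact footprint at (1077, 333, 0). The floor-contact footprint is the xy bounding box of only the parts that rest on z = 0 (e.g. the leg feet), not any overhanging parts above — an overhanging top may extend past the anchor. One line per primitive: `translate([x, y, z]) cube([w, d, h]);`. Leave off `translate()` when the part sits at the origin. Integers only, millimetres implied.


translate([500, 192, 0]) cube([577, 141, 12]);
translate([500, 192, 12]) cube([577, 12, 166]);
translate([500, 321, 12]) cube([577, 12, 166]);
translate([500, 204, 12]) cube([12, 117, 166]);
translate([1065, 204, 12]) cube([12, 117, 166]);


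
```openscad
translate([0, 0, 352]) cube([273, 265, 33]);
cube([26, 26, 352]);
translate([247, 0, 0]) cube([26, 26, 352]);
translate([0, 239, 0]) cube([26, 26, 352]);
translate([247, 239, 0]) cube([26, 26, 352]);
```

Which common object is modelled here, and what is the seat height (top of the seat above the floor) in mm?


A stool. The seat height is 385 mm.

A 273×265×33 slab at z = 352 on four corner posts — a stool. The seat top is 352 + 33 = 385 mm.


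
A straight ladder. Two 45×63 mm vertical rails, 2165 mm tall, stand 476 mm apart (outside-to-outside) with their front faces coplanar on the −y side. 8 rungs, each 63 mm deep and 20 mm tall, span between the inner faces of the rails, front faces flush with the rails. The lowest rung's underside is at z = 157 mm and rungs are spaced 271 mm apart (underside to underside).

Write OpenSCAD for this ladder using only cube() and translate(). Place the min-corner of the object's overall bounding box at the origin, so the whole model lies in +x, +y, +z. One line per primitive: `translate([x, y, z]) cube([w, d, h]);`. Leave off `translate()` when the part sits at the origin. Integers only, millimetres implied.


cube([45, 63, 2165]);
translate([431, 0, 0]) cube([45, 63, 2165]);
translate([45, 0, 157]) cube([386, 63, 20]);
translate([45, 0, 428]) cube([386, 63, 20]);
translate([45, 0, 699]) cube([386, 63, 20]);
translate([45, 0, 970]) cube([386, 63, 20]);
translate([45, 0, 1241]) cube([386, 63, 20]);
translate([45, 0, 1512]) cube([386, 63, 20]);
translate([45, 0, 1783]) cube([386, 63, 20]);
translate([45, 0, 2054]) cube([386, 63, 20]);
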